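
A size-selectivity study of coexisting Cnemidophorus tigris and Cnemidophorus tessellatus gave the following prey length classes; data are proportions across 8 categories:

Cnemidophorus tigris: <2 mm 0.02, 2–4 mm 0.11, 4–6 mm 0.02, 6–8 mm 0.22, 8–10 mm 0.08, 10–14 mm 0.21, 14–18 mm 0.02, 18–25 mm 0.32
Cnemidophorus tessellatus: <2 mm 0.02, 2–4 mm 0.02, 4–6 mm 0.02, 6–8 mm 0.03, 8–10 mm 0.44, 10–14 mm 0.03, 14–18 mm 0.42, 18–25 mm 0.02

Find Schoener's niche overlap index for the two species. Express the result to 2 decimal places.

0.24

Σ|p₁ᵢ − p₂ᵢ| = 0.00 + 0.09 + 0.00 + 0.19 + 0.36 + 0.18 + 0.40 + 0.30 = 1.52
D = 1 − ½ × 1.52 = 1 − 0.760 = 0.2400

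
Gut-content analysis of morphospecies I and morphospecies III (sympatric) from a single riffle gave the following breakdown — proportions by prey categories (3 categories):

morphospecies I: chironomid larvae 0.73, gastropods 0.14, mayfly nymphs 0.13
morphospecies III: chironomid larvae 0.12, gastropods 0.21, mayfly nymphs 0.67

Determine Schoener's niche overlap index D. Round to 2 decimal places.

0.39

Σ|p₁ᵢ − p₂ᵢ| = 0.61 + 0.07 + 0.54 = 1.22
D = 1 − ½ × 1.22 = 1 − 0.610 = 0.3900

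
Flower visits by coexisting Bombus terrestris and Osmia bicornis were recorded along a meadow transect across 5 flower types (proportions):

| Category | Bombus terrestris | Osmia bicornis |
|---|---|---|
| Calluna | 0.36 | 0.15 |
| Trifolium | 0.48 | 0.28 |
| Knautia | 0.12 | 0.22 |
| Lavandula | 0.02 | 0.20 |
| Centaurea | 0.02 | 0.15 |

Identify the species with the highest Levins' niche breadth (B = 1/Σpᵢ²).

Σp_terrᵢ² = 0.36² + 0.48² + 0.12² + 0.02² + 0.02² = 0.1296 + 0.2304 + 0.0144 + 0.0004 + 0.0004 = 0.3752
B_terr = 1 / 0.3752 = 2.6652
Σp_bicoᵢ² = 0.15² + 0.28² + 0.22² + 0.20² + 0.15² = 0.0225 + 0.0784 + 0.0484 + 0.0400 + 0.0225 = 0.2118
B_bico = 1 / 0.2118 = 4.7214
Highest B → broadest niche (most generalist): Osmia bicornis (B = 4.72).

Osmia bicornis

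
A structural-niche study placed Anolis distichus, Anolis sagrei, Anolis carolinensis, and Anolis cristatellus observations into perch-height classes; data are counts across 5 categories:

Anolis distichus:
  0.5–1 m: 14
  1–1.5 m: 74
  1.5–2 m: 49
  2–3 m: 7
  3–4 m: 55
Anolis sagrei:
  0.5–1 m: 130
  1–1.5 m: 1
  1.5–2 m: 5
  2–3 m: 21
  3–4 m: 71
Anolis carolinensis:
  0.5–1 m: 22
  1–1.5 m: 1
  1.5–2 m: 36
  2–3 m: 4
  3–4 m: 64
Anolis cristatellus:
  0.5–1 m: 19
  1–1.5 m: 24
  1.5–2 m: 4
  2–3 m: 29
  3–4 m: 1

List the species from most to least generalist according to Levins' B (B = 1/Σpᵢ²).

Anolis distichus > Anolis cristatellus > Anolis carolinensis > Anolis sagrei

Proportions for Anolis distichus (n=199): 14/199=0.0704, 74/199=0.3719, 49/199=0.2462, 7/199=0.0352, 55/199=0.2764
Proportions for Anolis sagrei (n=228): 130/228=0.5702, 1/228=0.0044, 5/228=0.0219, 21/228=0.0921, 71/228=0.3114
Proportions for Anolis carolinensis (n=127): 22/127=0.1732, 1/127=0.0079, 36/127=0.2835, 4/127=0.0315, 64/127=0.5039
Proportions for Anolis cristatellus (n=77): 19/77=0.2468, 24/77=0.3117, 4/77=0.0519, 29/77=0.3766, 1/77=0.0130
Σp_distᵢ² = 0.0704² + 0.3719² + 0.2462² + 0.0352² + 0.2764² = 0.004956 + 0.138310 + 0.060614 + 0.001239 + 0.076397 = 0.281516
B_dist = 1 / 0.281516 = 3.5522
Σp_sagrᵢ² = 0.5702² + 0.0044² + 0.0219² + 0.0921² + 0.3114² = 0.325128 + 0.000019 + 0.000480 + 0.008482 + 0.096970 = 0.431079
B_sagr = 1 / 0.431079 = 2.3198
Σp_caroᵢ² = 0.1732² + 0.0079² + 0.2835² + 0.0315² + 0.5039² = 0.029998 + 0.000062 + 0.080372 + 0.000992 + 0.253915 = 0.365339
B_caro = 1 / 0.365339 = 2.7372
Σp_crisᵢ² = 0.2468² + 0.3117² + 0.0519² + 0.3766² + 0.0130² = 0.060910 + 0.097157 + 0.002694 + 0.141828 + 0.000169 = 0.302758
B_cris = 1 / 0.302758 = 3.3030
Ranking by B (broadest → narrowest): Anolis distichus (3.55) > Anolis cristatellus (3.30) > Anolis carolinensis (2.74) > Anolis sagrei (2.32)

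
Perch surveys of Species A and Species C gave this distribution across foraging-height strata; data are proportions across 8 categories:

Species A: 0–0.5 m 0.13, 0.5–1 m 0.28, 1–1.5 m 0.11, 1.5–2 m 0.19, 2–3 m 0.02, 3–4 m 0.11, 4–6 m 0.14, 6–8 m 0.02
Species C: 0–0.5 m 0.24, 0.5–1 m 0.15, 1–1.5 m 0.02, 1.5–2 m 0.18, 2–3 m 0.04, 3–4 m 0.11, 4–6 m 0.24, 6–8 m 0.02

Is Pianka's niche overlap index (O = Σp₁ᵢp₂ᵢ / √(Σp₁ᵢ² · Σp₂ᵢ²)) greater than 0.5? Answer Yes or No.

Σ p₁ᵢp₂ᵢ = 0.0312 + 0.0420 + 0.0022 + 0.0342 + 0.0008 + 0.0121 + 0.0336 + 0.0004 = 0.1565
Σp_1ᵢ² = 0.13² + 0.28² + 0.11² + 0.19² + 0.02² + 0.11² + 0.14² + 0.02² = 0.0169 + 0.0784 + 0.0121 + 0.0361 + 0.0004 + 0.0121 + 0.0196 + 0.0004 = 0.1760
Σp_2ᵢ² = 0.24² + 0.15² + 0.02² + 0.18² + 0.04² + 0.11² + 0.24² + 0.02² = 0.0576 + 0.0225 + 0.0004 + 0.0324 + 0.0016 + 0.0121 + 0.0576 + 0.0004 = 0.1846
O = 0.1565 / √(0.1760 × 0.1846) = 0.1565 / 0.18025 = 0.8682
O = 0.8682 > 0.5 → Yes.

Yes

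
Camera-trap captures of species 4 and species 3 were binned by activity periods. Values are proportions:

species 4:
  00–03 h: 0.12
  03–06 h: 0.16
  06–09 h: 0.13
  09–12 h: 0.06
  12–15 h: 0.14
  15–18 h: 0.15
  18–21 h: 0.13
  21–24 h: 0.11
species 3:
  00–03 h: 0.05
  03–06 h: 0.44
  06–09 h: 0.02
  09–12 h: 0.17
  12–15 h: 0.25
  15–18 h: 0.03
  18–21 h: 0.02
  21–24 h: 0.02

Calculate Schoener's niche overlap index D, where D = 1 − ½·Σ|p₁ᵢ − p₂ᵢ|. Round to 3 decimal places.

0.500

Σ|p₁ᵢ − p₂ᵢ| = 0.07 + 0.28 + 0.11 + 0.11 + 0.11 + 0.12 + 0.11 + 0.09 = 1.00
D = 1 − ½ × 1.00 = 1 − 0.500 = 0.50000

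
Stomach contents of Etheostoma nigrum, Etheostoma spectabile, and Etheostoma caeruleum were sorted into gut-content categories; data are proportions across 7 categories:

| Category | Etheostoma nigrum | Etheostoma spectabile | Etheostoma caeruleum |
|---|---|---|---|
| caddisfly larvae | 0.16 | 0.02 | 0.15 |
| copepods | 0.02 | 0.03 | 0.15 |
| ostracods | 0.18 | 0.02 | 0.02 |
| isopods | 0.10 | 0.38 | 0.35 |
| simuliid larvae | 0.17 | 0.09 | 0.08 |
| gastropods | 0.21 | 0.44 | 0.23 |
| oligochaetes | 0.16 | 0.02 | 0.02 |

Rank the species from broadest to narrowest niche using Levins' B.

Etheostoma nigrum > Etheostoma caeruleum > Etheostoma spectabile

Σp_nigrᵢ² = 0.16² + 0.02² + 0.18² + 0.10² + 0.17² + 0.21² + 0.16² = 0.0256 + 0.0004 + 0.0324 + 0.0100 + 0.0289 + 0.0441 + 0.0256 = 0.1670
B_nigr = 1 / 0.1670 = 5.9880
Σp_specᵢ² = 0.02² + 0.03² + 0.02² + 0.38² + 0.09² + 0.44² + 0.02² = 0.0004 + 0.0009 + 0.0004 + 0.1444 + 0.0081 + 0.1936 + 0.0004 = 0.3482
B_spec = 1 / 0.3482 = 2.8719
Σp_caerᵢ² = 0.15² + 0.15² + 0.02² + 0.35² + 0.08² + 0.23² + 0.02² = 0.0225 + 0.0225 + 0.0004 + 0.1225 + 0.0064 + 0.0529 + 0.0004 = 0.2276
B_caer = 1 / 0.2276 = 4.3937
Ranking by B (broadest → narrowest): Etheostoma nigrum (5.99) > Etheostoma caeruleum (4.39) > Etheostoma spectabile (2.87)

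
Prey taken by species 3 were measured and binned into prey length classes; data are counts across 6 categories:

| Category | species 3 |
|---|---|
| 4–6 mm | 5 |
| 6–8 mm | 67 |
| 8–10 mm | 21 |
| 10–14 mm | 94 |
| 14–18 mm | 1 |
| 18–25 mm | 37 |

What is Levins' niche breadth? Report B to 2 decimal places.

Proportions for species 3 (n=225): 5/225=0.0222, 67/225=0.2978, 21/225=0.0933, 94/225=0.4178, 1/225=0.0044, 37/225=0.1644
Σpᵢ² = 0.0222² + 0.2978² + 0.0933² + 0.4178² + 0.0044² + 0.1644² = 0.000493 + 0.088685 + 0.008705 + 0.174557 + 0.000019 + 0.027027 = 0.299486
B = 1 / 0.299486 = 3.3391

3.34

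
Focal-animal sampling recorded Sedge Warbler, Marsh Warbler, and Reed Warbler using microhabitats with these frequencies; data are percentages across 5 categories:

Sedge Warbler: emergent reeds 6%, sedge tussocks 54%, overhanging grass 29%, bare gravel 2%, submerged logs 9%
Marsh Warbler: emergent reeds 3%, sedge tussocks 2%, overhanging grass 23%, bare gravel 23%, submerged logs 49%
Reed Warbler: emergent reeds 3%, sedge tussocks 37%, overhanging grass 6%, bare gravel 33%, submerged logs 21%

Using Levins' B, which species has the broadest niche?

Reed Warbler

Convert percentages to proportions (divide by 100).
Σp_Sedgᵢ² = 0.06² + 0.54² + 0.29² + 0.02² + 0.09² = 0.0036 + 0.2916 + 0.0841 + 0.0004 + 0.0081 = 0.3878
B_Sedg = 1 / 0.3878 = 2.5786
Σp_Marsᵢ² = 0.03² + 0.02² + 0.23² + 0.23² + 0.49² = 0.0009 + 0.0004 + 0.0529 + 0.0529 + 0.2401 = 0.3472
B_Mars = 1 / 0.3472 = 2.8802
Σp_Reedᵢ² = 0.03² + 0.37² + 0.06² + 0.33² + 0.21² = 0.0009 + 0.1369 + 0.0036 + 0.1089 + 0.0441 = 0.2944
B_Reed = 1 / 0.2944 = 3.3967
Highest B → broadest niche (most generalist): Reed Warbler (B = 3.40).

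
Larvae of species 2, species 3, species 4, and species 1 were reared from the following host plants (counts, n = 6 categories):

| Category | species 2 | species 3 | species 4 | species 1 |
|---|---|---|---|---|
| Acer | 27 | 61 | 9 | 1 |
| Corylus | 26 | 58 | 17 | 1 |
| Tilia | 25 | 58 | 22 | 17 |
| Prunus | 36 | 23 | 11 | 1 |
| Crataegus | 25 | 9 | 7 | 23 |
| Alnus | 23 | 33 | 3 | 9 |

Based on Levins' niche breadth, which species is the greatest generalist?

Proportions for species 2 (n=162): 27/162=0.1667, 26/162=0.1605, 25/162=0.1543, 36/162=0.2222, 25/162=0.1543, 23/162=0.1420
Proportions for species 3 (n=242): 61/242=0.2521, 58/242=0.2397, 58/242=0.2397, 23/242=0.0950, 9/242=0.0372, 33/242=0.1364
Proportions for species 4 (n=69): 9/69=0.1304, 17/69=0.2464, 22/69=0.3188, 11/69=0.1594, 7/69=0.1014, 3/69=0.0435
Proportions for species 1 (n=52): 1/52=0.0192, 1/52=0.0192, 17/52=0.3269, 1/52=0.0192, 23/52=0.4423, 9/52=0.1731
Σp_2ᵢ² = 0.1667² + 0.1605² + 0.1543² + 0.2222² + 0.1543² + 0.1420² = 0.027789 + 0.025760 + 0.023808 + 0.049373 + 0.023808 + 0.020164 = 0.170702
B_2 = 1 / 0.170702 = 5.8582
Σp_3ᵢ² = 0.2521² + 0.2397² + 0.2397² + 0.0950² + 0.0372² + 0.1364² = 0.063554 + 0.057456 + 0.057456 + 0.009025 + 0.001384 + 0.018605 = 0.207480
B_3 = 1 / 0.207480 = 4.8197
Σp_4ᵢ² = 0.1304² + 0.2464² + 0.3188² + 0.1594² + 0.1014² + 0.0435² = 0.017004 + 0.060713 + 0.101633 + 0.025408 + 0.010282 + 0.001892 = 0.216932
B_4 = 1 / 0.216932 = 4.6097
Σp_1ᵢ² = 0.0192² + 0.0192² + 0.3269² + 0.0192² + 0.4423² + 0.1731² = 0.000369 + 0.000369 + 0.106864 + 0.000369 + 0.195629 + 0.029964 = 0.333564
B_1 = 1 / 0.333564 = 2.9979
Highest B → broadest niche (most generalist): species 2 (B = 5.86).

species 2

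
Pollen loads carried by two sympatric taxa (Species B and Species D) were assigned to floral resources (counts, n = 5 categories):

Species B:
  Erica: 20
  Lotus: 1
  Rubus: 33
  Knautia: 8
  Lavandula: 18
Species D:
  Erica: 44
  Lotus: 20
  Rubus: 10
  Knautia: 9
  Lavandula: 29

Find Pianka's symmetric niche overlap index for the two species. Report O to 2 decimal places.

Proportions for Species B (n=80): 20/80=0.2500, 1/80=0.0125, 33/80=0.4125, 8/80=0.1000, 18/80=0.2250
Proportions for Species D (n=112): 44/112=0.3929, 20/112=0.1786, 10/112=0.0893, 9/112=0.0804, 29/112=0.2589
Σ p₁ᵢp₂ᵢ = 0.098225 + 0.002233 + 0.036836 + 0.008040 + 0.058253 = 0.203587
Σp_1ᵢ² = 0.2500² + 0.0125² + 0.4125² + 0.1000² + 0.2250² = 0.062500 + 0.000156 + 0.170156 + 0.010000 + 0.050625 = 0.293437
Σp_2ᵢ² = 0.3929² + 0.1786² + 0.0893² + 0.0804² + 0.2589² = 0.154370 + 0.031898 + 0.007974 + 0.006464 + 0.067029 = 0.267735
O = 0.203587 / √(0.293437 × 0.267735) = 0.203587 / 0.2802916 = 0.7263

0.73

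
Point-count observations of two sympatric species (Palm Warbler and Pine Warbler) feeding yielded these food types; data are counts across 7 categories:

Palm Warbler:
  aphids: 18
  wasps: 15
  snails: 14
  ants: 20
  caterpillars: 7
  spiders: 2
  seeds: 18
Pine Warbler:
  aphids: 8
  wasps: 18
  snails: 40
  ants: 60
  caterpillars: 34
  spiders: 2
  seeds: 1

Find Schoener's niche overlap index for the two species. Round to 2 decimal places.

0.61

Proportions for Palm Warbler (n=94): 18/94=0.1915, 15/94=0.1596, 14/94=0.1489, 20/94=0.2128, 7/94=0.0745, 2/94=0.0213, 18/94=0.1915
Proportions for Pine Warbler (n=163): 8/163=0.0491, 18/163=0.1104, 40/163=0.2454, 60/163=0.3681, 34/163=0.2086, 2/163=0.0123, 1/163=0.0061
Σ|p₁ᵢ − p₂ᵢ| = 0.1424 + 0.0492 + 0.0965 + 0.1553 + 0.1341 + 0.0090 + 0.1854 = 0.7719
D = 1 − ½ × 0.7719 = 1 − 0.38595 = 0.61405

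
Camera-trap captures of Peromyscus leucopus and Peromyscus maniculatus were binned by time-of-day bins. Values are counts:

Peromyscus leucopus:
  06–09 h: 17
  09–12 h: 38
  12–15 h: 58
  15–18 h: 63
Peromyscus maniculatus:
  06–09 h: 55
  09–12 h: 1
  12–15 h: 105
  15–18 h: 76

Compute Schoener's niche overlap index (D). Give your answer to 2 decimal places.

0.75

Proportions for Peromyscus leucopus (n=176): 17/176=0.0966, 38/176=0.2159, 58/176=0.3295, 63/176=0.3580
Proportions for Peromyscus maniculatus (n=237): 55/237=0.2321, 1/237=0.0042, 105/237=0.4430, 76/237=0.3207
Σ|p₁ᵢ − p₂ᵢ| = 0.1355 + 0.2117 + 0.1135 + 0.0373 = 0.4980
D = 1 − ½ × 0.4980 = 1 − 0.24900 = 0.75100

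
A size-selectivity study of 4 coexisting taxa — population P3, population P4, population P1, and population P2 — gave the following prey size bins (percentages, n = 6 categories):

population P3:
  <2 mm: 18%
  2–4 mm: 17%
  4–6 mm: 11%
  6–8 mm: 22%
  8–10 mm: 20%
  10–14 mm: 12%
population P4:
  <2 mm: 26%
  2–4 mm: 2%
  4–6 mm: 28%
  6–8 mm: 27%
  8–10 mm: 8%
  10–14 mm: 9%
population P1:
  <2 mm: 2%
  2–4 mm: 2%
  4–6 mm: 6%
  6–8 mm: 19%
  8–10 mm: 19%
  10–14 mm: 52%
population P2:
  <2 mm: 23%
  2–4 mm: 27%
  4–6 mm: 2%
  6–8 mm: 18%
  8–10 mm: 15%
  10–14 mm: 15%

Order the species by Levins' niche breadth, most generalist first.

Convert percentages to proportions (divide by 100).
Σp_P3ᵢ² = 0.18² + 0.17² + 0.11² + 0.22² + 0.20² + 0.12² = 0.0324 + 0.0289 + 0.0121 + 0.0484 + 0.0400 + 0.0144 = 0.1762
B_P3 = 1 / 0.1762 = 5.6754
Σp_P4ᵢ² = 0.26² + 0.02² + 0.28² + 0.27² + 0.08² + 0.09² = 0.0676 + 0.0004 + 0.0784 + 0.0729 + 0.0064 + 0.0081 = 0.2338
B_P4 = 1 / 0.2338 = 4.2772
Σp_P1ᵢ² = 0.02² + 0.02² + 0.06² + 0.19² + 0.19² + 0.52² = 0.0004 + 0.0004 + 0.0036 + 0.0361 + 0.0361 + 0.2704 = 0.3470
B_P1 = 1 / 0.3470 = 2.8818
Σp_P2ᵢ² = 0.23² + 0.27² + 0.02² + 0.18² + 0.15² + 0.15² = 0.0529 + 0.0729 + 0.0004 + 0.0324 + 0.0225 + 0.0225 = 0.2036
B_P2 = 1 / 0.2036 = 4.9116
Ranking by B (broadest → narrowest): population P3 (5.68) > population P2 (4.91) > population P4 (4.28) > population P1 (2.88)

population P3 > population P2 > population P4 > population P1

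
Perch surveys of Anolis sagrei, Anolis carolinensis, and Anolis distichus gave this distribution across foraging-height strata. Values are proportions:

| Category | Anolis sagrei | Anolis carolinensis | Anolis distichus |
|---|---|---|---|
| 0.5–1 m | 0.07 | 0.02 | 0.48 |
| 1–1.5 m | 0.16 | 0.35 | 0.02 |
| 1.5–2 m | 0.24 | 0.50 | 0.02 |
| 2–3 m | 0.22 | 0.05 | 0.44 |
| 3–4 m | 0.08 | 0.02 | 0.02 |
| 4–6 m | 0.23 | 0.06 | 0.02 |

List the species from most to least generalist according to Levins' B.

Σp_sagrᵢ² = 0.07² + 0.16² + 0.24² + 0.22² + 0.08² + 0.23² = 0.0049 + 0.0256 + 0.0576 + 0.0484 + 0.0064 + 0.0529 = 0.1958
B_sagr = 1 / 0.1958 = 5.1073
Σp_caroᵢ² = 0.02² + 0.35² + 0.50² + 0.05² + 0.02² + 0.06² = 0.0004 + 0.1225 + 0.2500 + 0.0025 + 0.0004 + 0.0036 = 0.3794
B_caro = 1 / 0.3794 = 2.6357
Σp_distᵢ² = 0.48² + 0.02² + 0.02² + 0.44² + 0.02² + 0.02² = 0.2304 + 0.0004 + 0.0004 + 0.1936 + 0.0004 + 0.0004 = 0.4256
B_dist = 1 / 0.4256 = 2.3496
Ranking by B (broadest → narrowest): Anolis sagrei (5.11) > Anolis carolinensis (2.64) > Anolis distichus (2.35)

Anolis sagrei > Anolis carolinensis > Anolis distichus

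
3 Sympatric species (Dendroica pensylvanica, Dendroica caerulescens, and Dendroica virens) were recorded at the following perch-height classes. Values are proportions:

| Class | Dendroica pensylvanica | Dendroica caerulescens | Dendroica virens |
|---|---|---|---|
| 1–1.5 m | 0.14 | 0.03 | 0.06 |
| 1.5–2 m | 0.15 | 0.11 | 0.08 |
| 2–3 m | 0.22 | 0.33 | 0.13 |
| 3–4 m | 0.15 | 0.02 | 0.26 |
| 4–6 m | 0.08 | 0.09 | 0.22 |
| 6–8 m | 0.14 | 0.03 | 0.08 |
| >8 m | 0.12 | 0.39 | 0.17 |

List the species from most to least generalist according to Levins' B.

Dendroica pensylvanica > Dendroica virens > Dendroica caerulescens

Σp_pensᵢ² = 0.14² + 0.15² + 0.22² + 0.15² + 0.08² + 0.14² + 0.12² = 0.0196 + 0.0225 + 0.0484 + 0.0225 + 0.0064 + 0.0196 + 0.0144 = 0.1534
B_pens = 1 / 0.1534 = 6.5189
Σp_caerᵢ² = 0.03² + 0.11² + 0.33² + 0.02² + 0.09² + 0.03² + 0.39² = 0.0009 + 0.0121 + 0.1089 + 0.0004 + 0.0081 + 0.0009 + 0.1521 = 0.2834
B_caer = 1 / 0.2834 = 3.5286
Σp_vireᵢ² = 0.06² + 0.08² + 0.13² + 0.26² + 0.22² + 0.08² + 0.17² = 0.0036 + 0.0064 + 0.0169 + 0.0676 + 0.0484 + 0.0064 + 0.0289 = 0.1782
B_vire = 1 / 0.1782 = 5.6117
Ranking by B (broadest → narrowest): Dendroica pensylvanica (6.52) > Dendroica virens (5.61) > Dendroica caerulescens (3.53)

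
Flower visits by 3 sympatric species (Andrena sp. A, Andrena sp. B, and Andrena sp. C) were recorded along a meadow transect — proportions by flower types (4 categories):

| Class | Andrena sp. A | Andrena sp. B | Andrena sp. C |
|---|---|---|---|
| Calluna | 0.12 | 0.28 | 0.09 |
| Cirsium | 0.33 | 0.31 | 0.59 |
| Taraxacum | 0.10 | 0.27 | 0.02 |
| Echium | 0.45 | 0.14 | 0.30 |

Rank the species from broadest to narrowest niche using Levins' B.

Andrena sp. B > Andrena sp. A > Andrena sp. C

Σp_Aᵢ² = 0.12² + 0.33² + 0.10² + 0.45² = 0.0144 + 0.1089 + 0.0100 + 0.2025 = 0.3358
B_A = 1 / 0.3358 = 2.9780
Σp_Bᵢ² = 0.28² + 0.31² + 0.27² + 0.14² = 0.0784 + 0.0961 + 0.0729 + 0.0196 = 0.2670
B_B = 1 / 0.2670 = 3.7453
Σp_Cᵢ² = 0.09² + 0.59² + 0.02² + 0.30² = 0.0081 + 0.3481 + 0.0004 + 0.0900 = 0.4466
B_C = 1 / 0.4466 = 2.2391
Ranking by B (broadest → narrowest): Andrena sp. B (3.75) > Andrena sp. A (2.98) > Andrena sp. C (2.24)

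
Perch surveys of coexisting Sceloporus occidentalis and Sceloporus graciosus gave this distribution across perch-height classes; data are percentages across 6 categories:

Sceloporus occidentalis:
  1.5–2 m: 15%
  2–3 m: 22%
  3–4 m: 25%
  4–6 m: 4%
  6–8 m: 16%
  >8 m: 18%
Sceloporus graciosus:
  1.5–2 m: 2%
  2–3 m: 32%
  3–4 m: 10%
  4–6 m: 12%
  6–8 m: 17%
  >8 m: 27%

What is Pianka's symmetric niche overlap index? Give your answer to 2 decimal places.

0.85

Convert percentages to proportions (divide by 100).
Σ p₁ᵢp₂ᵢ = 0.0030 + 0.0704 + 0.0250 + 0.0048 + 0.0272 + 0.0486 = 0.1790
Σp_1ᵢ² = 0.15² + 0.22² + 0.25² + 0.04² + 0.16² + 0.18² = 0.0225 + 0.0484 + 0.0625 + 0.0016 + 0.0256 + 0.0324 = 0.1930
Σp_2ᵢ² = 0.02² + 0.32² + 0.10² + 0.12² + 0.17² + 0.27² = 0.0004 + 0.1024 + 0.0100 + 0.0144 + 0.0289 + 0.0729 = 0.2290
O = 0.1790 / √(0.1930 × 0.2290) = 0.1790 / 0.21023 = 0.8514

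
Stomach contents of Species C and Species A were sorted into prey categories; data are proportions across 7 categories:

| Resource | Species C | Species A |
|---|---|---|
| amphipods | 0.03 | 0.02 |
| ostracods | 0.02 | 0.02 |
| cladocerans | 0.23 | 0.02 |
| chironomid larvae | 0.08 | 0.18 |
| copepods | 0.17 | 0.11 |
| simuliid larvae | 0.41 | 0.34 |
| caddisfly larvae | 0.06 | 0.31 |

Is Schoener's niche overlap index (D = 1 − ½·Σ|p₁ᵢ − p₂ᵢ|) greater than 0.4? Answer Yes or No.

Yes

Σ|p₁ᵢ − p₂ᵢ| = 0.01 + 0.00 + 0.21 + 0.10 + 0.06 + 0.07 + 0.25 = 0.70
D = 1 − ½ × 0.70 = 1 − 0.350 = 0.6500
D = 0.6500 > 0.4 → Yes.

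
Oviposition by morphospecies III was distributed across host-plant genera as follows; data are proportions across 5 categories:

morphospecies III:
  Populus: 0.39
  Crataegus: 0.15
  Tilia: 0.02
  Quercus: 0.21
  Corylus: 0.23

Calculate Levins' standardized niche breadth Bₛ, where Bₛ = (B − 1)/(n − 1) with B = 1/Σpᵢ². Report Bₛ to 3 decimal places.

0.669

Σpᵢ² = 0.39² + 0.15² + 0.02² + 0.21² + 0.23² = 0.1521 + 0.0225 + 0.0004 + 0.0441 + 0.0529 = 0.2720
B = 1 / 0.2720 = 3.67647
Bₛ = (B − 1)/(n − 1) = (3.67647 − 1)/(5 − 1) = 2.67647/4 = 0.66912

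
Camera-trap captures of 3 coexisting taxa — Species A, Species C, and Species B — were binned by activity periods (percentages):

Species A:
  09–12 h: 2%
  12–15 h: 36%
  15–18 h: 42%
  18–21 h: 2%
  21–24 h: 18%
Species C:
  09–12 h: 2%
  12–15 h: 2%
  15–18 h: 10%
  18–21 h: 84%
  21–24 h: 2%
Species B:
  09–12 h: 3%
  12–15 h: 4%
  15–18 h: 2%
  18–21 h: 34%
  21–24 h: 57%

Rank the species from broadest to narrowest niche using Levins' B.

Species A > Species B > Species C

Convert percentages to proportions (divide by 100).
Σp_Aᵢ² = 0.02² + 0.36² + 0.42² + 0.02² + 0.18² = 0.0004 + 0.1296 + 0.1764 + 0.0004 + 0.0324 = 0.3392
B_A = 1 / 0.3392 = 2.9481
Σp_Cᵢ² = 0.02² + 0.02² + 0.10² + 0.84² + 0.02² = 0.0004 + 0.0004 + 0.0100 + 0.7056 + 0.0004 = 0.7168
B_C = 1 / 0.7168 = 1.3951
Σp_Bᵢ² = 0.03² + 0.04² + 0.02² + 0.34² + 0.57² = 0.0009 + 0.0016 + 0.0004 + 0.1156 + 0.3249 = 0.4434
B_B = 1 / 0.4434 = 2.2553
Ranking by B (broadest → narrowest): Species A (2.95) > Species B (2.26) > Species C (1.40)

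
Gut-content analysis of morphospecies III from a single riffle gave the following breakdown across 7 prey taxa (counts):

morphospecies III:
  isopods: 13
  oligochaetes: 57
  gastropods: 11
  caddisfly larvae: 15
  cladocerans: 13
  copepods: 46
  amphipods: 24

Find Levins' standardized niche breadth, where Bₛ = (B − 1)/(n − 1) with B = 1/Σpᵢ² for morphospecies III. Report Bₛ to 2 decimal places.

0.64

Proportions for morphospecies III (n=179): 13/179=0.0726, 57/179=0.3184, 11/179=0.0615, 15/179=0.0838, 13/179=0.0726, 46/179=0.2570, 24/179=0.1341
Σpᵢ² = 0.0726² + 0.3184² + 0.0615² + 0.0838² + 0.0726² + 0.2570² + 0.1341² = 0.005271 + 0.101379 + 0.003782 + 0.007022 + 0.005271 + 0.066049 + 0.017983 = 0.206757
B = 1 / 0.206757 = 4.8366
Bₛ = (B − 1)/(n − 1) = (4.8366 − 1)/(7 − 1) = 3.8366/6 = 0.6394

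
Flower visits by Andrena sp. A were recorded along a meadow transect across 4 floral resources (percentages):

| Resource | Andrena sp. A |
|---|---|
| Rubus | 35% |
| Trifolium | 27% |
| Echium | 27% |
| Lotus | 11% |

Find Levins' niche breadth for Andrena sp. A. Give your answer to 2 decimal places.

Convert percentages to proportions (divide by 100).
Σpᵢ² = 0.35² + 0.27² + 0.27² + 0.11² = 0.1225 + 0.0729 + 0.0729 + 0.0121 = 0.2804
B = 1 / 0.2804 = 3.5663

3.57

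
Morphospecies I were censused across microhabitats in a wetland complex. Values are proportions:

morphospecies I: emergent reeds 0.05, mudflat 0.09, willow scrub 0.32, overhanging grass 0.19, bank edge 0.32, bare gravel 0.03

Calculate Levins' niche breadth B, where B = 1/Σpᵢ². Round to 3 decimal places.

3.962

Σpᵢ² = 0.05² + 0.09² + 0.32² + 0.19² + 0.32² + 0.03² = 0.0025 + 0.0081 + 0.1024 + 0.0361 + 0.1024 + 0.0009 = 0.2524
B = 1 / 0.2524 = 3.96197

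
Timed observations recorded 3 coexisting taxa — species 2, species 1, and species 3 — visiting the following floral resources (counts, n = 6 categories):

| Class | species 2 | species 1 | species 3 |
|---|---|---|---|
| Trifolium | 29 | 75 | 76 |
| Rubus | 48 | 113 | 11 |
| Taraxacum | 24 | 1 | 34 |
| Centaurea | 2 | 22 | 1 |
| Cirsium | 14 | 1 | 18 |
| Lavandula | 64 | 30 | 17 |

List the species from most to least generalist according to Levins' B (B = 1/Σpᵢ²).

species 2 > species 3 > species 1

Proportions for species 2 (n=181): 29/181=0.1602, 48/181=0.2652, 24/181=0.1326, 2/181=0.0110, 14/181=0.0773, 64/181=0.3536
Proportions for species 1 (n=242): 75/242=0.3099, 113/242=0.4669, 1/242=0.0041, 22/242=0.0909, 1/242=0.0041, 30/242=0.1240
Proportions for species 3 (n=157): 76/157=0.4841, 11/157=0.0701, 34/157=0.2166, 1/157=0.0064, 18/157=0.1146, 17/157=0.1083
Σp_2ᵢ² = 0.1602² + 0.2652² + 0.1326² + 0.0110² + 0.0773² + 0.3536² = 0.025664 + 0.070331 + 0.017583 + 0.000121 + 0.005975 + 0.125033 = 0.244707
B_2 = 1 / 0.244707 = 4.0865
Σp_1ᵢ² = 0.3099² + 0.4669² + 0.0041² + 0.0909² + 0.0041² + 0.1240² = 0.096038 + 0.217996 + 0.000017 + 0.008263 + 0.000017 + 0.015376 = 0.337707
B_1 = 1 / 0.337707 = 2.9611
Σp_3ᵢ² = 0.4841² + 0.0701² + 0.2166² + 0.0064² + 0.1146² + 0.1083² = 0.234353 + 0.004914 + 0.046916 + 0.000041 + 0.013133 + 0.011729 = 0.311086
B_3 = 1 / 0.311086 = 3.2145
Ranking by B (broadest → narrowest): species 2 (4.09) > species 3 (3.21) > species 1 (2.96)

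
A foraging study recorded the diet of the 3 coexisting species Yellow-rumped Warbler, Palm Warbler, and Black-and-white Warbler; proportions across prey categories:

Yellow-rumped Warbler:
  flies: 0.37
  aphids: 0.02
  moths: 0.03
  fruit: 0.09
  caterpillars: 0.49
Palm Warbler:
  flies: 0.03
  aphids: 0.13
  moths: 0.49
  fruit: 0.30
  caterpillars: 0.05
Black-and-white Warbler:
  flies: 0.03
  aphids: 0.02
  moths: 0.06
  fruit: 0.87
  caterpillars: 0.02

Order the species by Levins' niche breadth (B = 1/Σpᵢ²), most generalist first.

Palm Warbler > Yellow-rumped Warbler > Black-and-white Warbler

Σp_Yellᵢ² = 0.37² + 0.02² + 0.03² + 0.09² + 0.49² = 0.1369 + 0.0004 + 0.0009 + 0.0081 + 0.2401 = 0.3864
B_Yell = 1 / 0.3864 = 2.5880
Σp_Palmᵢ² = 0.03² + 0.13² + 0.49² + 0.30² + 0.05² = 0.0009 + 0.0169 + 0.2401 + 0.0900 + 0.0025 = 0.3504
B_Palm = 1 / 0.3504 = 2.8539
Σp_Blacᵢ² = 0.03² + 0.02² + 0.06² + 0.87² + 0.02² = 0.0009 + 0.0004 + 0.0036 + 0.7569 + 0.0004 = 0.7622
B_Blac = 1 / 0.7622 = 1.3120
Ranking by B (broadest → narrowest): Palm Warbler (2.85) > Yellow-rumped Warbler (2.59) > Black-and-white Warbler (1.31)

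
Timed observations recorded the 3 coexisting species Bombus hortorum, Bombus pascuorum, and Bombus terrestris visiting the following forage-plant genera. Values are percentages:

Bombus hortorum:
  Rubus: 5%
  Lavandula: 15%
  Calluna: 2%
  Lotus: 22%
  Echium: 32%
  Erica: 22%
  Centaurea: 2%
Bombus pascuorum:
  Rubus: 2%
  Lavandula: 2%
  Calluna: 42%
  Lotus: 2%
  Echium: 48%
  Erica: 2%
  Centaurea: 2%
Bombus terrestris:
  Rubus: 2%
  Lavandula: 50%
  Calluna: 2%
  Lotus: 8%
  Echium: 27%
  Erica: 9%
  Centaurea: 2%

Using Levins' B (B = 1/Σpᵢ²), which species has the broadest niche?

Bombus hortorum

Convert percentages to proportions (divide by 100).
Σp_hortᵢ² = 0.05² + 0.15² + 0.02² + 0.22² + 0.32² + 0.22² + 0.02² = 0.0025 + 0.0225 + 0.0004 + 0.0484 + 0.1024 + 0.0484 + 0.0004 = 0.2250
B_hort = 1 / 0.2250 = 4.4444
Σp_pascᵢ² = 0.02² + 0.02² + 0.42² + 0.02² + 0.48² + 0.02² + 0.02² = 0.0004 + 0.0004 + 0.1764 + 0.0004 + 0.2304 + 0.0004 + 0.0004 = 0.4088
B_pasc = 1 / 0.4088 = 2.4462
Σp_terrᵢ² = 0.02² + 0.50² + 0.02² + 0.08² + 0.27² + 0.09² + 0.02² = 0.0004 + 0.2500 + 0.0004 + 0.0064 + 0.0729 + 0.0081 + 0.0004 = 0.3386
B_terr = 1 / 0.3386 = 2.9533
Highest B → broadest niche (most generalist): Bombus hortorum (B = 4.44).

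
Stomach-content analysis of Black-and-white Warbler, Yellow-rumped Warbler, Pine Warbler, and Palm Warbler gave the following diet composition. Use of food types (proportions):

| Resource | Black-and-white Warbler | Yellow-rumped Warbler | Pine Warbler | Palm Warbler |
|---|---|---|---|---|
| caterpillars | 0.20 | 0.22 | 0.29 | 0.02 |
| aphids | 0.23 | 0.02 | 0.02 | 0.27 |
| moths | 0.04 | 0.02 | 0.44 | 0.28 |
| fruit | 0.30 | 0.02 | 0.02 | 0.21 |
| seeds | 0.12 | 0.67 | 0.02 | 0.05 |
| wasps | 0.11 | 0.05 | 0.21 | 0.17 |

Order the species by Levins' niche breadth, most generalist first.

Black-and-white Warbler > Palm Warbler > Pine Warbler > Yellow-rumped Warbler

Σp_Blacᵢ² = 0.20² + 0.23² + 0.04² + 0.30² + 0.12² + 0.11² = 0.0400 + 0.0529 + 0.0016 + 0.0900 + 0.0144 + 0.0121 = 0.2110
B_Blac = 1 / 0.2110 = 4.7393
Σp_Yellᵢ² = 0.22² + 0.02² + 0.02² + 0.02² + 0.67² + 0.05² = 0.0484 + 0.0004 + 0.0004 + 0.0004 + 0.4489 + 0.0025 = 0.5010
B_Yell = 1 / 0.5010 = 1.9960
Σp_Pineᵢ² = 0.29² + 0.02² + 0.44² + 0.02² + 0.02² + 0.21² = 0.0841 + 0.0004 + 0.1936 + 0.0004 + 0.0004 + 0.0441 = 0.3230
B_Pine = 1 / 0.3230 = 3.0960
Σp_Palmᵢ² = 0.02² + 0.27² + 0.28² + 0.21² + 0.05² + 0.17² = 0.0004 + 0.0729 + 0.0784 + 0.0441 + 0.0025 + 0.0289 = 0.2272
B_Palm = 1 / 0.2272 = 4.4014
Ranking by B (broadest → narrowest): Black-and-white Warbler (4.74) > Palm Warbler (4.40) > Pine Warbler (3.10) > Yellow-rumped Warbler (2.00)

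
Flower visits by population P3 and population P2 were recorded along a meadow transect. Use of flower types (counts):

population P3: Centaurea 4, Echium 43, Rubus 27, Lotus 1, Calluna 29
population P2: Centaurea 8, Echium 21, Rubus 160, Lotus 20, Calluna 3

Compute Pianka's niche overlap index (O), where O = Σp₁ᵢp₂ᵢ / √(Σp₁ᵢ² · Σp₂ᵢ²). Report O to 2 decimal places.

0.56

Proportions for population P3 (n=104): 4/104=0.0385, 43/104=0.4135, 27/104=0.2596, 1/104=0.0096, 29/104=0.2788
Proportions for population P2 (n=212): 8/212=0.0377, 21/212=0.0991, 160/212=0.7547, 20/212=0.0943, 3/212=0.0142
Σ p₁ᵢp₂ᵢ = 0.001451 + 0.040978 + 0.195920 + 0.000905 + 0.003959 = 0.243213
Σp_1ᵢ² = 0.0385² + 0.4135² + 0.2596² + 0.0096² + 0.2788² = 0.001482 + 0.170982 + 0.067392 + 0.000092 + 0.077729 = 0.317677
Σp_2ᵢ² = 0.0377² + 0.0991² + 0.7547² + 0.0943² + 0.0142² = 0.001421 + 0.009821 + 0.569572 + 0.008892 + 0.000202 = 0.589908
O = 0.243213 / √(0.317677 × 0.589908) = 0.243213 / 0.4328975 = 0.5618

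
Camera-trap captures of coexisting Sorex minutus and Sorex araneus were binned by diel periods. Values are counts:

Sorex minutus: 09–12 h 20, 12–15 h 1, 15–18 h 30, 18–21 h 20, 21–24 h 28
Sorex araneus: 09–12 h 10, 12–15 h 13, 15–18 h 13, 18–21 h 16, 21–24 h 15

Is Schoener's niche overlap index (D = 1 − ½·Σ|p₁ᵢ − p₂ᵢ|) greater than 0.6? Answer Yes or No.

Proportions for Sorex minutus (n=99): 20/99=0.2020, 1/99=0.0101, 30/99=0.3030, 20/99=0.2020, 28/99=0.2828
Proportions for Sorex araneus (n=67): 10/67=0.1493, 13/67=0.1940, 13/67=0.1940, 16/67=0.2388, 15/67=0.2239
Σ|p₁ᵢ − p₂ᵢ| = 0.0527 + 0.1839 + 0.1090 + 0.0368 + 0.0589 = 0.4413
D = 1 − ½ × 0.4413 = 1 − 0.22065 = 0.77935
D = 0.77935 > 0.6 → Yes.

Yes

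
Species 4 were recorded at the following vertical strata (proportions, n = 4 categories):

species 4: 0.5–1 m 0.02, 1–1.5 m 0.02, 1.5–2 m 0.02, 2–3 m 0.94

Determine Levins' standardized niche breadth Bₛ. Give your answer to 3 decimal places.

Σpᵢ² = 0.02² + 0.02² + 0.02² + 0.94² = 0.0004 + 0.0004 + 0.0004 + 0.8836 = 0.8848
B = 1 / 0.8848 = 1.13020
Bₛ = (B − 1)/(n − 1) = (1.13020 − 1)/(4 − 1) = 0.13020/3 = 0.04340

0.043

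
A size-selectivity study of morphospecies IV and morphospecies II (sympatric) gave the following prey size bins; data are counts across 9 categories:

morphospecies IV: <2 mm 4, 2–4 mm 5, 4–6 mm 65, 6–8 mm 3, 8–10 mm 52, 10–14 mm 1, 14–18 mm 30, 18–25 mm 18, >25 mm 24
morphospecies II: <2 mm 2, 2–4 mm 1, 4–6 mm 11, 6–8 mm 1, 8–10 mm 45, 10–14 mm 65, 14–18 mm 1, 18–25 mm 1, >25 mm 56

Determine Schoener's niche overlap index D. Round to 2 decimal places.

0.46

Proportions for morphospecies IV (n=202): 4/202=0.0198, 5/202=0.0248, 65/202=0.3218, 3/202=0.0149, 52/202=0.2574, 1/202=0.0050, 30/202=0.1485, 18/202=0.0891, 24/202=0.1188
Proportions for morphospecies II (n=183): 2/183=0.0109, 1/183=0.0055, 11/183=0.0601, 1/183=0.0055, 45/183=0.2459, 65/183=0.3552, 1/183=0.0055, 1/183=0.0055, 56/183=0.3060
Σ|p₁ᵢ − p₂ᵢ| = 0.0089 + 0.0193 + 0.2617 + 0.0094 + 0.0115 + 0.3502 + 0.1430 + 0.0836 + 0.1872 = 1.0748
D = 1 − ½ × 1.0748 = 1 − 0.53740 = 0.46260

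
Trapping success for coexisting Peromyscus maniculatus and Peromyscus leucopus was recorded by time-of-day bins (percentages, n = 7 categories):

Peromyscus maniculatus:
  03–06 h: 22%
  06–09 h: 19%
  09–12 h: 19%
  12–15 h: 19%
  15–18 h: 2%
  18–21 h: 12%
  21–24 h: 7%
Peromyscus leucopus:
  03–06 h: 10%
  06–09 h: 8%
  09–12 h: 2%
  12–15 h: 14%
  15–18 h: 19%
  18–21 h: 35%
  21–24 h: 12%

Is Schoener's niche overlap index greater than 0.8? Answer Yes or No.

No

Convert percentages to proportions (divide by 100).
Σ|p₁ᵢ − p₂ᵢ| = 0.12 + 0.11 + 0.17 + 0.05 + 0.17 + 0.23 + 0.05 = 0.90
D = 1 − ½ × 0.90 = 1 − 0.450 = 0.5500
D = 0.5500 < 0.8 → No.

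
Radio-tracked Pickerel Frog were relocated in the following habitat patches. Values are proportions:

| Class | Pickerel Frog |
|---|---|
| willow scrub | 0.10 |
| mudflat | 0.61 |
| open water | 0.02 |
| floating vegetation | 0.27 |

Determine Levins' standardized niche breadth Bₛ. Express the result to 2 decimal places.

Σpᵢ² = 0.10² + 0.61² + 0.02² + 0.27² = 0.0100 + 0.3721 + 0.0004 + 0.0729 = 0.4554
B = 1 / 0.4554 = 2.1959
Bₛ = (B − 1)/(n − 1) = (2.1959 − 1)/(4 − 1) = 1.1959/3 = 0.3986

0.40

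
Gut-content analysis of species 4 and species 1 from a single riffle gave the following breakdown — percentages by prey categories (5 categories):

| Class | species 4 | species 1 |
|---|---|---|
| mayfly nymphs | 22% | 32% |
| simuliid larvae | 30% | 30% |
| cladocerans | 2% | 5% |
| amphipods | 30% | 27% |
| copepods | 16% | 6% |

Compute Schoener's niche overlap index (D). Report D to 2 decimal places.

0.87

Convert percentages to proportions (divide by 100).
Σ|p₁ᵢ − p₂ᵢ| = 0.10 + 0.00 + 0.03 + 0.03 + 0.10 = 0.26
D = 1 − ½ × 0.26 = 1 − 0.130 = 0.8700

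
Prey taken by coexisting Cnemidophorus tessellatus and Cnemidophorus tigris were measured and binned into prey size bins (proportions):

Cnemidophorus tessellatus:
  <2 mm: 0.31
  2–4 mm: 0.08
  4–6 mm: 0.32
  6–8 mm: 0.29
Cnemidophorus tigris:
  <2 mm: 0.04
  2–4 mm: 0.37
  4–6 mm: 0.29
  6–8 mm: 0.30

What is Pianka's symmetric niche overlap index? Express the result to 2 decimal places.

Σ p₁ᵢp₂ᵢ = 0.0124 + 0.0296 + 0.0928 + 0.0870 = 0.2218
Σp_1ᵢ² = 0.31² + 0.08² + 0.32² + 0.29² = 0.0961 + 0.0064 + 0.1024 + 0.0841 = 0.2890
Σp_2ᵢ² = 0.04² + 0.37² + 0.29² + 0.30² = 0.0016 + 0.1369 + 0.0841 + 0.0900 = 0.3126
O = 0.2218 / √(0.2890 × 0.3126) = 0.2218 / 0.30057 = 0.7379

0.74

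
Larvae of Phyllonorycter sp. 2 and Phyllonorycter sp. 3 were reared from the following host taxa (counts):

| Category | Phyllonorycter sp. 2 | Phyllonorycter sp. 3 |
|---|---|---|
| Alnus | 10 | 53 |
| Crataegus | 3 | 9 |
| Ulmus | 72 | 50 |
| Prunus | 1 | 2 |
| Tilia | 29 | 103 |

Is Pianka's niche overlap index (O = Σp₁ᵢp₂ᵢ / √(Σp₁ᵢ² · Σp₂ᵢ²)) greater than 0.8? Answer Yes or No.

Proportions for Phyllonorycter sp. 2 (n=115): 10/115=0.0870, 3/115=0.0261, 72/115=0.6261, 1/115=0.0087, 29/115=0.2522
Proportions for Phyllonorycter sp. 3 (n=217): 53/217=0.2442, 9/217=0.0415, 50/217=0.2304, 2/217=0.0092, 103/217=0.4747
Σ p₁ᵢp₂ᵢ = 0.021245 + 0.001083 + 0.144253 + 0.000080 + 0.119719 = 0.286380
Σp_1ᵢ² = 0.0870² + 0.0261² + 0.6261² + 0.0087² + 0.2522² = 0.007569 + 0.000681 + 0.392001 + 0.000076 + 0.063605 = 0.463932
Σp_2ᵢ² = 0.2442² + 0.0415² + 0.2304² + 0.0092² + 0.4747² = 0.059634 + 0.001722 + 0.053084 + 0.000085 + 0.225340 = 0.339865
O = 0.286380 / √(0.463932 × 0.339865) = 0.286380 / 0.3970822 = 0.7212
O = 0.7212 < 0.8 → No.

No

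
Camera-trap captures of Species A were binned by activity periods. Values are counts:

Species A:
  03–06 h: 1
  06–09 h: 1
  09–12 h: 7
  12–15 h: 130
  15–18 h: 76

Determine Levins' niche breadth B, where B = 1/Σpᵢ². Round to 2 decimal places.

Proportions for Species A (n=215): 1/215=0.0047, 1/215=0.0047, 7/215=0.0326, 130/215=0.6047, 76/215=0.3535
Σpᵢ² = 0.0047² + 0.0047² + 0.0326² + 0.6047² + 0.3535² = 0.000022 + 0.000022 + 0.001063 + 0.365662 + 0.124962 = 0.491731
B = 1 / 0.491731 = 2.0336

2.03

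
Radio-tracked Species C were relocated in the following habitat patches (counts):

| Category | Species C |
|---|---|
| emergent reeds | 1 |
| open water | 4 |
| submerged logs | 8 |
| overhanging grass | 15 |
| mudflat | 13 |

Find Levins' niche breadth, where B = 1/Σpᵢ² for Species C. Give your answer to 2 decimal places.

Proportions for Species C (n=41): 1/41=0.0244, 4/41=0.0976, 8/41=0.1951, 15/41=0.3659, 13/41=0.3171
Σpᵢ² = 0.0244² + 0.0976² + 0.1951² + 0.3659² + 0.3171² = 0.000595 + 0.009526 + 0.038064 + 0.133883 + 0.100552 = 0.282620
B = 1 / 0.282620 = 3.5383

3.54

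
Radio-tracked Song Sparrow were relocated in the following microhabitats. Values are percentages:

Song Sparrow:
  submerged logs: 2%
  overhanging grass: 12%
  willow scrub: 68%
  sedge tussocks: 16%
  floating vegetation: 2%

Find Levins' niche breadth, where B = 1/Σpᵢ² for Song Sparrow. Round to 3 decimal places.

Convert percentages to proportions (divide by 100).
Σpᵢ² = 0.02² + 0.12² + 0.68² + 0.16² + 0.02² = 0.0004 + 0.0144 + 0.4624 + 0.0256 + 0.0004 = 0.5032
B = 1 / 0.5032 = 1.98728

1.987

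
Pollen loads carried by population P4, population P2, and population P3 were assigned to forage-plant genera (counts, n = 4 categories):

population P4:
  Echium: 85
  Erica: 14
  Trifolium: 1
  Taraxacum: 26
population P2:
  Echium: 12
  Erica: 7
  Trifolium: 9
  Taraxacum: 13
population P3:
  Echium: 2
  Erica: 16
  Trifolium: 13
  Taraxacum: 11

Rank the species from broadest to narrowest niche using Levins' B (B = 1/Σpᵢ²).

Proportions for population P4 (n=126): 85/126=0.6746, 14/126=0.1111, 1/126=0.0079, 26/126=0.2063
Proportions for population P2 (n=41): 12/41=0.2927, 7/41=0.1707, 9/41=0.2195, 13/41=0.3171
Proportions for population P3 (n=42): 2/42=0.0476, 16/42=0.3810, 13/42=0.3095, 11/42=0.2619
Σp_P4ᵢ² = 0.6746² + 0.1111² + 0.0079² + 0.2063² = 0.455085 + 0.012343 + 0.000062 + 0.042560 = 0.510050
B_P4 = 1 / 0.510050 = 1.9606
Σp_P2ᵢ² = 0.2927² + 0.1707² + 0.2195² + 0.3171² = 0.085673 + 0.029138 + 0.048180 + 0.100552 = 0.263543
B_P2 = 1 / 0.263543 = 3.7944
Σp_P3ᵢ² = 0.0476² + 0.3810² + 0.3095² + 0.2619² = 0.002266 + 0.145161 + 0.095790 + 0.068592 = 0.311809
B_P3 = 1 / 0.311809 = 3.2071
Ranking by B (broadest → narrowest): population P2 (3.79) > population P3 (3.21) > population P4 (1.96)

population P2 > population P3 > population P4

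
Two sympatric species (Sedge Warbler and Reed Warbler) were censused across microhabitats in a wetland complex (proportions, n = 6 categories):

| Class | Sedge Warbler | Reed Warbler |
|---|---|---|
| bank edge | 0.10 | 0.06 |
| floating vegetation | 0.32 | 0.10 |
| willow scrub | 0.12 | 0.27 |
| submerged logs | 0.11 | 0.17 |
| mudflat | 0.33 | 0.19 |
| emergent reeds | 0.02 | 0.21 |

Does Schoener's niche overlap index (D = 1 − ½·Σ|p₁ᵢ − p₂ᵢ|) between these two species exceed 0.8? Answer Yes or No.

Σ|p₁ᵢ − p₂ᵢ| = 0.04 + 0.22 + 0.15 + 0.06 + 0.14 + 0.19 = 0.80
D = 1 − ½ × 0.80 = 1 − 0.400 = 0.6000
D = 0.6000 < 0.8 → No.

No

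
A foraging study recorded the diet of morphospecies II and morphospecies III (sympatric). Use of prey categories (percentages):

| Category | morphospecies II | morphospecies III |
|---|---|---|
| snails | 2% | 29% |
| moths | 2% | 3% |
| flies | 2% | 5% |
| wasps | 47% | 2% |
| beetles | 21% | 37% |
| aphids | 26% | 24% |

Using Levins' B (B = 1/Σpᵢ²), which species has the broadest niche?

Convert percentages to proportions (divide by 100).
Σp_IIᵢ² = 0.02² + 0.02² + 0.02² + 0.47² + 0.21² + 0.26² = 0.0004 + 0.0004 + 0.0004 + 0.2209 + 0.0441 + 0.0676 = 0.3338
B_II = 1 / 0.3338 = 2.9958
Σp_IIIᵢ² = 0.29² + 0.03² + 0.05² + 0.02² + 0.37² + 0.24² = 0.0841 + 0.0009 + 0.0025 + 0.0004 + 0.1369 + 0.0576 = 0.2824
B_III = 1 / 0.2824 = 3.5411
Highest B → broadest niche (most generalist): morphospecies III (B = 3.54).

morphospecies III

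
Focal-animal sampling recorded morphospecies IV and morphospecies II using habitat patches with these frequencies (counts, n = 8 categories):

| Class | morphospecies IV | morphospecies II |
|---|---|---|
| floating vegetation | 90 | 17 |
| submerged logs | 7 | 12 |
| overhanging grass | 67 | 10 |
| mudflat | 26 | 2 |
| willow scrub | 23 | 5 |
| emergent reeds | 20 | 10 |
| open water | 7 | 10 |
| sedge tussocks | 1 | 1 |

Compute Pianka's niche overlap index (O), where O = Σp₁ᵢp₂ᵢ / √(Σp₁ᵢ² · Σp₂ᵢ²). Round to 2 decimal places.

0.82

Proportions for morphospecies IV (n=241): 90/241=0.3734, 7/241=0.0290, 67/241=0.2780, 26/241=0.1079, 23/241=0.0954, 20/241=0.0830, 7/241=0.0290, 1/241=0.0041
Proportions for morphospecies II (n=67): 17/67=0.2537, 12/67=0.1791, 10/67=0.1493, 2/67=0.0299, 5/67=0.0746, 10/67=0.1493, 10/67=0.1493, 1/67=0.0149
Σ p₁ᵢp₂ᵢ = 0.094732 + 0.005194 + 0.041505 + 0.003226 + 0.007117 + 0.012392 + 0.004330 + 0.000061 = 0.168557
Σp_1ᵢ² = 0.3734² + 0.0290² + 0.2780² + 0.1079² + 0.0954² + 0.0830² + 0.0290² + 0.0041² = 0.139428 + 0.000841 + 0.077284 + 0.011642 + 0.009101 + 0.006889 + 0.000841 + 0.000017 = 0.246043
Σp_2ᵢ² = 0.2537² + 0.1791² + 0.1493² + 0.0299² + 0.0746² + 0.1493² + 0.1493² + 0.0149² = 0.064364 + 0.032077 + 0.022290 + 0.000894 + 0.005565 + 0.022290 + 0.022290 + 0.000222 = 0.169992
O = 0.168557 / √(0.246043 × 0.169992) = 0.168557 / 0.2045124 = 0.8242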